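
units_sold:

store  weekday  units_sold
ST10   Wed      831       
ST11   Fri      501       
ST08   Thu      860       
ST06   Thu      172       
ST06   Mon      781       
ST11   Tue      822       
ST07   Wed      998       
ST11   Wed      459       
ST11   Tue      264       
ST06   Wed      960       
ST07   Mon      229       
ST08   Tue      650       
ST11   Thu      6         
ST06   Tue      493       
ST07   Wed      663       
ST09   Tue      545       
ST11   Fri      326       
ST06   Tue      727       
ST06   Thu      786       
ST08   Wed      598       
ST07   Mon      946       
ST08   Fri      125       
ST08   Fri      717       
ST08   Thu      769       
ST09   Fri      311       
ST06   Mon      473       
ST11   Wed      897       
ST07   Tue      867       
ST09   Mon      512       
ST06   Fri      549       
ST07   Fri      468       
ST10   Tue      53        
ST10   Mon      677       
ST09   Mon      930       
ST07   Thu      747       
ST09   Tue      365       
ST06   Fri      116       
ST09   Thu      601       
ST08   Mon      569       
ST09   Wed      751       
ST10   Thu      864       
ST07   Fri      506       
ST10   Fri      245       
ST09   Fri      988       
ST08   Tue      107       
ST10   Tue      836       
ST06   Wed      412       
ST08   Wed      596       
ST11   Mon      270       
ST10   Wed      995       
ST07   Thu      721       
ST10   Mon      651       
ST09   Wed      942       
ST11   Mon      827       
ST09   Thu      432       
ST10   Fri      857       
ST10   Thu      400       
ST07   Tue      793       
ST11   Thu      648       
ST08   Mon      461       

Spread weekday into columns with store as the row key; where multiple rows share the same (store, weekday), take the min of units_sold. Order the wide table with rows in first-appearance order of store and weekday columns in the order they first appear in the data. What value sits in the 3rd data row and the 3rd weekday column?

With rows in first-appearance order of store, row 3 is store=ST08. weekday columns in first-appearance order: Wed, Fri, Thu, Mon, Tue; column 3 is Thu.
Long rows with store=ST08, weekday=Thu: min(860, 769) = 769.

769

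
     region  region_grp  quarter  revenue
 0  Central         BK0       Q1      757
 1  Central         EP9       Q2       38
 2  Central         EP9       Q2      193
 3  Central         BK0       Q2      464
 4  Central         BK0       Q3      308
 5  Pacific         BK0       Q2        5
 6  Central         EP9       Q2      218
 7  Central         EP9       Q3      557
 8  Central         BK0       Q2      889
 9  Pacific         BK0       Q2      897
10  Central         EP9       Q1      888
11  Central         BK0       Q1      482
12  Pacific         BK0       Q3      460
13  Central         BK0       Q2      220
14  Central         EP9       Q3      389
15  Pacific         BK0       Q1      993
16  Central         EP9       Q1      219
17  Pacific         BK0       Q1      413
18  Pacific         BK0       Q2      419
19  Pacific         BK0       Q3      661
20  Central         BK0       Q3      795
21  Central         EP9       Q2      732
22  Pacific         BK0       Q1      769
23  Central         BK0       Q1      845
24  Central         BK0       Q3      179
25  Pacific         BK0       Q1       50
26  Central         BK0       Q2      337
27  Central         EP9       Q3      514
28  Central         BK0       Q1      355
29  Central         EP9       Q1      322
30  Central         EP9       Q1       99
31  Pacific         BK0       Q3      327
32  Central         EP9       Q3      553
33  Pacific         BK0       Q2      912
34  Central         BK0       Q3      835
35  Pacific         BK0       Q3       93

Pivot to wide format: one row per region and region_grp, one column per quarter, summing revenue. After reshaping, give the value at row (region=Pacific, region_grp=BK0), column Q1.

Rows with region=Pacific, region_grp=BK0 and quarter=Q1: revenue values are 993, 413, 769, 50.
993 + 413 + 769 + 50 = 2225.

2225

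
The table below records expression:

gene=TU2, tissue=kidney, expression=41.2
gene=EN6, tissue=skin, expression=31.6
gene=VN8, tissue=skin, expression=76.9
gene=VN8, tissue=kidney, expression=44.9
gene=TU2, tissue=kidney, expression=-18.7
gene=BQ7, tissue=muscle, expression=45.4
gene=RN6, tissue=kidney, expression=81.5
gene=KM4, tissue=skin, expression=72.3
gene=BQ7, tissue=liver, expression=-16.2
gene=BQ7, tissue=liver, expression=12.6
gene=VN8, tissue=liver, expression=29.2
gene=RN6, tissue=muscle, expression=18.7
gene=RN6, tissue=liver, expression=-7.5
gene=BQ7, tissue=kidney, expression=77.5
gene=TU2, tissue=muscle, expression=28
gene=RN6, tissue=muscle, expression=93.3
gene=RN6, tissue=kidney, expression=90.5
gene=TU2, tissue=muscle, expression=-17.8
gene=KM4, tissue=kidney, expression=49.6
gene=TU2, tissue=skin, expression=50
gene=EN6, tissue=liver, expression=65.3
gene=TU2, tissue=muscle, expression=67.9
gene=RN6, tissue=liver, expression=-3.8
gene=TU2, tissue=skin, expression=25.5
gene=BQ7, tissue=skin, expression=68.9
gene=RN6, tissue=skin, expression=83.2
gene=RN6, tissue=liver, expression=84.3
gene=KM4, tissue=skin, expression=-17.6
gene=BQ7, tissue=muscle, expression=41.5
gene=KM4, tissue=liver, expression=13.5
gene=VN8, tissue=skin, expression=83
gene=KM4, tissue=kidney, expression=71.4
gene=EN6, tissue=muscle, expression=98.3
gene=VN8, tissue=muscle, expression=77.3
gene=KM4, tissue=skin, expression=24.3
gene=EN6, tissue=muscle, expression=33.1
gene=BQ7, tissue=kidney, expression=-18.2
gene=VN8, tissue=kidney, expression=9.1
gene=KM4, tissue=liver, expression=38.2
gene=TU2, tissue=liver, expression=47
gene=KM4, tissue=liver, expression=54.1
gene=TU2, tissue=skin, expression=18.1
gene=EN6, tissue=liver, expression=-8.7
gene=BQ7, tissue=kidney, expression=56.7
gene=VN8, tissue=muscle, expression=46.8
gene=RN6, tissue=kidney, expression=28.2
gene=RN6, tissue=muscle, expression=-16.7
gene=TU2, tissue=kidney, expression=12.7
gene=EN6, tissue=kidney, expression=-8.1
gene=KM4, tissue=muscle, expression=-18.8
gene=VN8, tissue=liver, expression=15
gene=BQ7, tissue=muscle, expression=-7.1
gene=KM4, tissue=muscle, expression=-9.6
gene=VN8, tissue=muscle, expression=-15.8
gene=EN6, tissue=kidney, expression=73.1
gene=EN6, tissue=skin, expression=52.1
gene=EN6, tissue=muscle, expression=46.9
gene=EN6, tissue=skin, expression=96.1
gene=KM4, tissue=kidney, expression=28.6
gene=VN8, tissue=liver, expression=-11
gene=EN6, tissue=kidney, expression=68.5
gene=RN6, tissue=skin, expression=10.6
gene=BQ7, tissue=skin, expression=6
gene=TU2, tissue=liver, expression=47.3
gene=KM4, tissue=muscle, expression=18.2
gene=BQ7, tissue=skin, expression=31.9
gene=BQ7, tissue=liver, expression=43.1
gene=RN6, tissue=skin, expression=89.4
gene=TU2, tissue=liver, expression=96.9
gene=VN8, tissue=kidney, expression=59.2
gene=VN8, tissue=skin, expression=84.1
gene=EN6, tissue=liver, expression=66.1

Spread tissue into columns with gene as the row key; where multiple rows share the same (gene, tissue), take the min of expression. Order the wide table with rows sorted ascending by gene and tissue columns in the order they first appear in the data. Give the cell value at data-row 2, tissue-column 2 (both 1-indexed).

With rows sorted ascending by gene, row 2 is gene=EN6. tissue columns in first-appearance order: kidney, skin, muscle, liver; column 2 is skin.
Long rows with gene=EN6, tissue=skin: min(31.6, 52.1, 96.1) = 31.6.

31.6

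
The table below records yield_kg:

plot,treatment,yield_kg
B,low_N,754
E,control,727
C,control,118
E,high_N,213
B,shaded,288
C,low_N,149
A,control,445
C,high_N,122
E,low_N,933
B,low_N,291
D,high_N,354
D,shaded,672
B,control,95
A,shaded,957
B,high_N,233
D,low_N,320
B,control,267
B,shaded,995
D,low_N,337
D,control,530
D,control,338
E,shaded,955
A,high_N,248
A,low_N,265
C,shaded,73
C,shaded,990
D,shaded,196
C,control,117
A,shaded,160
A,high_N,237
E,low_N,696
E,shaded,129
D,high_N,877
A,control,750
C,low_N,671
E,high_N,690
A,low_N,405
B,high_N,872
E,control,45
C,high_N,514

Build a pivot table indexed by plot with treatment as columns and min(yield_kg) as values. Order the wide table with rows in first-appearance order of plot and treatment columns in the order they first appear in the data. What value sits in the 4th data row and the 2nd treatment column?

445

With rows in first-appearance order of plot, row 4 is plot=A. treatment columns in first-appearance order: low_N, control, high_N, shaded; column 2 is control.
Long rows with plot=A, treatment=control: min(445, 750) = 445.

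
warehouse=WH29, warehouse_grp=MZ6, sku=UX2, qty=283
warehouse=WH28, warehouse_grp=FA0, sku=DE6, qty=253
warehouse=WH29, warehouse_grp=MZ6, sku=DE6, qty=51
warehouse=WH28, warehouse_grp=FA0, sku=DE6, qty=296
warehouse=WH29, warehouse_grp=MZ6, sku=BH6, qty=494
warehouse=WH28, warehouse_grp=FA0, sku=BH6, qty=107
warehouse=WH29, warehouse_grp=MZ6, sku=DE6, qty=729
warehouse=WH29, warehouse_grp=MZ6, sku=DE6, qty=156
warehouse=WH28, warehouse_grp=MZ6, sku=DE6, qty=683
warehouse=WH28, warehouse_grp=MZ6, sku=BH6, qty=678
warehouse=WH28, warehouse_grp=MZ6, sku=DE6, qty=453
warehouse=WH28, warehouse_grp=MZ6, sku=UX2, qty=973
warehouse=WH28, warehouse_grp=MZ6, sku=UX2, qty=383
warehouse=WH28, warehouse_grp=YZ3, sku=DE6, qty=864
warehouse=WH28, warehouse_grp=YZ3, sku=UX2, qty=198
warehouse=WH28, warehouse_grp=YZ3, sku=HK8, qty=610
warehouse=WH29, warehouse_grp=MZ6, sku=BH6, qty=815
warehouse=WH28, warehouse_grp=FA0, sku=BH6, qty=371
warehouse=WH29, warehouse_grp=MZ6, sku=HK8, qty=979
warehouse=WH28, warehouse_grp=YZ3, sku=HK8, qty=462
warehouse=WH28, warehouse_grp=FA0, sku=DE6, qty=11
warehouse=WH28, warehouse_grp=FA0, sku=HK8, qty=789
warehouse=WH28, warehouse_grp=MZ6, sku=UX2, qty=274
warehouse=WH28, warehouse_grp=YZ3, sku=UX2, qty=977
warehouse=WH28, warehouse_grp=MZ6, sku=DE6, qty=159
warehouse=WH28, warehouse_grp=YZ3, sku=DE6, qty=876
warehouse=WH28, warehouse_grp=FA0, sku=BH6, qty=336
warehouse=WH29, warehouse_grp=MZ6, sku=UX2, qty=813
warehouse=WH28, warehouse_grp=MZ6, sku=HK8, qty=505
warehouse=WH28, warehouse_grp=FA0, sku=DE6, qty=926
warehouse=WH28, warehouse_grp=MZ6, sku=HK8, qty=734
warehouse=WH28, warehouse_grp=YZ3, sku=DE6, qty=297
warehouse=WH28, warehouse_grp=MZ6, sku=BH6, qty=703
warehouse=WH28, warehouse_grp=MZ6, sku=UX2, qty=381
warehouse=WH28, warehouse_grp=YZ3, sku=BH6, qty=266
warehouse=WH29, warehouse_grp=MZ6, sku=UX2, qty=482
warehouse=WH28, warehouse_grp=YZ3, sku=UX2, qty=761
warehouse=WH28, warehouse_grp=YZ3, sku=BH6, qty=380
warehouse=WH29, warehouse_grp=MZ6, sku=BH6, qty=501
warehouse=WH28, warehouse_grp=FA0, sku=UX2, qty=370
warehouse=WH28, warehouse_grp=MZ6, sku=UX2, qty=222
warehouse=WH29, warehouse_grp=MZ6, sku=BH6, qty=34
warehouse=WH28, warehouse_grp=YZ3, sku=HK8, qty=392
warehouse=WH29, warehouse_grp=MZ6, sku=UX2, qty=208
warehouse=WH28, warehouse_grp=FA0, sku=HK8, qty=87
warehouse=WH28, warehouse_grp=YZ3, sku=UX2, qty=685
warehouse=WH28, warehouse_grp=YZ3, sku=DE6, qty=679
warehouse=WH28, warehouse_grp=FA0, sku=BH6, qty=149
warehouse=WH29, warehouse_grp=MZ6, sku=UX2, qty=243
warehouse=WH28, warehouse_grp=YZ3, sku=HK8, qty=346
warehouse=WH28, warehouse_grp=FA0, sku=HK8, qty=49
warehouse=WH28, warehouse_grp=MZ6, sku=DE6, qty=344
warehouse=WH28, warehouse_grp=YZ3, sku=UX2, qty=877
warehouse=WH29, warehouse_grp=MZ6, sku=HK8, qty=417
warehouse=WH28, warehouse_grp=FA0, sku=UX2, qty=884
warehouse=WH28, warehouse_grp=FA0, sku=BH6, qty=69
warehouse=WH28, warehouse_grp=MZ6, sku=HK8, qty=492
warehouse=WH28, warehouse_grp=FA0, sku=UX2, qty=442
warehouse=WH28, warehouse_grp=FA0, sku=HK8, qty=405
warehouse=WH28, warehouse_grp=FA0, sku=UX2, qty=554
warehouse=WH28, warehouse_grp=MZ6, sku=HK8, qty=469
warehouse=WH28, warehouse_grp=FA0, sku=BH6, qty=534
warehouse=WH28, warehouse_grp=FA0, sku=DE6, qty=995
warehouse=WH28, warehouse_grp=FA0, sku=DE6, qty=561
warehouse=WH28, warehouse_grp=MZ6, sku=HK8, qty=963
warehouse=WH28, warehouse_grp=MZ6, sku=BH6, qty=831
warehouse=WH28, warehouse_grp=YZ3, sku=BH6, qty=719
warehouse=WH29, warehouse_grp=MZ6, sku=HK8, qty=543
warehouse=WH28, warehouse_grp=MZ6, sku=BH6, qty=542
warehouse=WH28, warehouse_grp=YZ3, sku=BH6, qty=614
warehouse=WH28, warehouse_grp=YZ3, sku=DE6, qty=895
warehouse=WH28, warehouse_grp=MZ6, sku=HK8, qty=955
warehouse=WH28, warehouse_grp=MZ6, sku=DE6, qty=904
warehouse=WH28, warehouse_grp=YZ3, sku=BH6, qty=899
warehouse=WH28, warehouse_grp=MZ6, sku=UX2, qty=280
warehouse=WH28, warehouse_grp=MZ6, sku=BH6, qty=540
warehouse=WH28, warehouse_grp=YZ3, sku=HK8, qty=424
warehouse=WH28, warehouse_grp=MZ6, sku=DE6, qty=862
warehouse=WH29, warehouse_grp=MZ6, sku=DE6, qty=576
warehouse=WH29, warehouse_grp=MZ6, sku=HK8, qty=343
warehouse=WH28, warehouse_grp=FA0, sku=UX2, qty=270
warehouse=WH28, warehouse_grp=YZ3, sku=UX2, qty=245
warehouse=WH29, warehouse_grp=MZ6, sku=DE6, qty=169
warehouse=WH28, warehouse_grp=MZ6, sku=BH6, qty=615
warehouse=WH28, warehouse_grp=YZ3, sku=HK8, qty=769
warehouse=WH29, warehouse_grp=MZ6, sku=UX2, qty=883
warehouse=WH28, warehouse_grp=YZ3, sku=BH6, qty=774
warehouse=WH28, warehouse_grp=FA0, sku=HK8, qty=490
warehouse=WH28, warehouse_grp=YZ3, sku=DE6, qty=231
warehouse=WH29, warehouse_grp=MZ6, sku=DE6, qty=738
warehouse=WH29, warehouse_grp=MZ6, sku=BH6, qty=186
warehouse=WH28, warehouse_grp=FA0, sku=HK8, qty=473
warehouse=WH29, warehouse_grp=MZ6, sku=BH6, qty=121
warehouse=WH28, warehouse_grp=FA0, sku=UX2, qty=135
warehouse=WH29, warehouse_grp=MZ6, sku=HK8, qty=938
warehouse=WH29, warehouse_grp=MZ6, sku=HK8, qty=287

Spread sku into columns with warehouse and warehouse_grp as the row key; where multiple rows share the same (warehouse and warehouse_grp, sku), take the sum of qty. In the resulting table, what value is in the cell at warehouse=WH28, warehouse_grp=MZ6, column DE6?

3405

Rows with warehouse=WH28, warehouse_grp=MZ6 and sku=DE6: qty values are 683, 453, 159, 344, 904, 862.
683 + 453 + 159 + 344 + 904 + 862 = 3405.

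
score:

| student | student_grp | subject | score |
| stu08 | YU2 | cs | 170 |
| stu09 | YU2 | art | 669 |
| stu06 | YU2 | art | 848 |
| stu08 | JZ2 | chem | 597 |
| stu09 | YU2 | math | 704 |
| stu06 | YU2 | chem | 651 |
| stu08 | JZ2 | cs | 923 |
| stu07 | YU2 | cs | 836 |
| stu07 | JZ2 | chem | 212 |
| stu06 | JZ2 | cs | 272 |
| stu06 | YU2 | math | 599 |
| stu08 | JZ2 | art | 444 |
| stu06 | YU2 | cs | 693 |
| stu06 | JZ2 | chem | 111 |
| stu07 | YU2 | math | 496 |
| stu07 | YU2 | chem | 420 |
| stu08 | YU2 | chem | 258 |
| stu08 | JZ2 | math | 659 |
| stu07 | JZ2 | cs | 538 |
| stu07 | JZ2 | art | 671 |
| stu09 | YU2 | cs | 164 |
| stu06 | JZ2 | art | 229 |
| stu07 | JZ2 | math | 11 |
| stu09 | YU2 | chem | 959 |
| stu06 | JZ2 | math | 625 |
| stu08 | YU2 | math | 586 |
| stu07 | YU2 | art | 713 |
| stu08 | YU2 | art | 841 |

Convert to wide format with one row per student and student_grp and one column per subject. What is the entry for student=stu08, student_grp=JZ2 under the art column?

444

Wide layout: rows indexed by student and student_grp, columns are the 4 distinct subject values (cs, art, chem, math).
Cell (student=stu08, student_grp=JZ2, subject=art) draws from the long row where student=stu08, student_grp=JZ2 and subject=art, which has score=444.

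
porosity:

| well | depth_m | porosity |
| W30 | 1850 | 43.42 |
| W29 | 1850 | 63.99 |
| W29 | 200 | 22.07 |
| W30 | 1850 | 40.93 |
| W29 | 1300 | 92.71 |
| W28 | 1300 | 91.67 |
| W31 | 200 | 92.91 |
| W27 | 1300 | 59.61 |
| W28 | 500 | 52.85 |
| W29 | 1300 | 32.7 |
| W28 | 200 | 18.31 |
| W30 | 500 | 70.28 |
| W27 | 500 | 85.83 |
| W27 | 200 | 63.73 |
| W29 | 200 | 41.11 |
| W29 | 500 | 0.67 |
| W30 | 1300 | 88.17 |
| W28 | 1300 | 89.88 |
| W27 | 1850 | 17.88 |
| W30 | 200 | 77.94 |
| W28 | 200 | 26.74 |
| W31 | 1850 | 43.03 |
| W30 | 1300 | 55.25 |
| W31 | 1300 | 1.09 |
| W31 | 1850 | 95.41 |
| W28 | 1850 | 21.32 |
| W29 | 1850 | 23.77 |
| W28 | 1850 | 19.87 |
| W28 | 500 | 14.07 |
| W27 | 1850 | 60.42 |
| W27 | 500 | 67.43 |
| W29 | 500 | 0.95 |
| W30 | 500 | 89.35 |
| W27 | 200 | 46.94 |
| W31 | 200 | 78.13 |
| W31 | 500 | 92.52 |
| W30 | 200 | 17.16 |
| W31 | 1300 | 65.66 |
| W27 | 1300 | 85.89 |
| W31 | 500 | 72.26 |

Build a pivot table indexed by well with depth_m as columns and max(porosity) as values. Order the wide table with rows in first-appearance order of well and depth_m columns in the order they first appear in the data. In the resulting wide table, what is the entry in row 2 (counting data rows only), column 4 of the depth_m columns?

0.95

With rows in first-appearance order of well, row 2 is well=W29. depth_m columns in first-appearance order: 1850, 200, 1300, 500; column 4 is 500.
Long rows with well=W29, depth_m=500: max(0.67, 0.95) = 0.95.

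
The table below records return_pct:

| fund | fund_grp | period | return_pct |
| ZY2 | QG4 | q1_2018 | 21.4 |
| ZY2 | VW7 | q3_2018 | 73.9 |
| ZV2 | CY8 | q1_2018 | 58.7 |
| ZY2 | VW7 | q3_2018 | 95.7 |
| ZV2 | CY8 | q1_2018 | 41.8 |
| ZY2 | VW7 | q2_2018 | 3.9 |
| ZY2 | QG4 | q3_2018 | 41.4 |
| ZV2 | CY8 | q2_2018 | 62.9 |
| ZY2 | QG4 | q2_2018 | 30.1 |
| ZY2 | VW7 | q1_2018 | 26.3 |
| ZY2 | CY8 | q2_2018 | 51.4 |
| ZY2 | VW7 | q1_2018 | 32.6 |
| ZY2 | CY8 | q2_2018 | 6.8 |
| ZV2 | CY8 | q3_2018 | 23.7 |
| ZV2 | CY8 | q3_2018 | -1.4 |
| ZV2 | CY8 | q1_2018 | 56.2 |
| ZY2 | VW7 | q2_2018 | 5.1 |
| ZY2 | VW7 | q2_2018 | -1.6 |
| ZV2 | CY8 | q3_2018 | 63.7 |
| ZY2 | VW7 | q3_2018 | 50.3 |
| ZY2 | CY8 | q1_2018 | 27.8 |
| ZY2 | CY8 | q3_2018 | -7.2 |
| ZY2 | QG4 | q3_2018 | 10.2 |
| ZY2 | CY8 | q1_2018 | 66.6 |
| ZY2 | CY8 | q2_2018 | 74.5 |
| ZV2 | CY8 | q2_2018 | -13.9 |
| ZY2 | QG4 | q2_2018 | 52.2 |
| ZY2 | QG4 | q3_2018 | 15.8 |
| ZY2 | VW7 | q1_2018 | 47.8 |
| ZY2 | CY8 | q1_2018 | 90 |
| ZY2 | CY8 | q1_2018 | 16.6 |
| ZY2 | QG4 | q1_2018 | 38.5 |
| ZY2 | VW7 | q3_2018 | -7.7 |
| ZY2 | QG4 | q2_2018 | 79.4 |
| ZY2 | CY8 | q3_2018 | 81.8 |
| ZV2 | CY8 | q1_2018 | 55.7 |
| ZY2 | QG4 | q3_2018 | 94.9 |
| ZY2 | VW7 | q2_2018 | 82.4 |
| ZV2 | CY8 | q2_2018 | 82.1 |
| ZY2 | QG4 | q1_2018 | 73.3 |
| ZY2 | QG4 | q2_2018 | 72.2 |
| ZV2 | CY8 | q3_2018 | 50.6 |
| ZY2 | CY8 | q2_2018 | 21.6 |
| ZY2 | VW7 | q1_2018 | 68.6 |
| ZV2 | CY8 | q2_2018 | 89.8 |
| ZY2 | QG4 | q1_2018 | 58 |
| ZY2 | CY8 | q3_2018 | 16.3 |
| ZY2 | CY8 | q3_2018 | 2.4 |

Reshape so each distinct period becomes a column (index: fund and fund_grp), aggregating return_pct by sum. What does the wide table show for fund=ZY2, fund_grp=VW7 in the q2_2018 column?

Rows with fund=ZY2, fund_grp=VW7 and period=q2_2018: return_pct values are 3.9, 5.1, -1.6, 82.4.
3.9 + 5.1 + -1.6 + 82.4 = 89.8.

89.8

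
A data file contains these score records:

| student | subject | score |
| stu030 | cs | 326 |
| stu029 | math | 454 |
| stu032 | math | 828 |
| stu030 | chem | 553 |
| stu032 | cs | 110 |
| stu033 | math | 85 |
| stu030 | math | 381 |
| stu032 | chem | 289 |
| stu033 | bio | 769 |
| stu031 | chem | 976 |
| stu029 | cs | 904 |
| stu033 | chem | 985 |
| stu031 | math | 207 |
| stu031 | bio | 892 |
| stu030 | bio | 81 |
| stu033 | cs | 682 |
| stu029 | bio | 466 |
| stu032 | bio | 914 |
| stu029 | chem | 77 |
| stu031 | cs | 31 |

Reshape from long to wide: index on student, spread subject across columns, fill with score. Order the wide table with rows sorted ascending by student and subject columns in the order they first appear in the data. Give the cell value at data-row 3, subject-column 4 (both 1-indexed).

With rows sorted ascending by student, row 3 is student=stu031. subject columns in first-appearance order: cs, math, chem, bio; column 4 is bio.
Long rows with student=stu031, subject=bio: score = 892.

892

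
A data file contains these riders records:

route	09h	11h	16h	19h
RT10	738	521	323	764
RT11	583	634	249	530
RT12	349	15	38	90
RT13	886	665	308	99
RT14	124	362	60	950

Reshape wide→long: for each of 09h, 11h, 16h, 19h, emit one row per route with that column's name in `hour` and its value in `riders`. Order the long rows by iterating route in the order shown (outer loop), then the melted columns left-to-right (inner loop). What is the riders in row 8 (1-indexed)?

530

20 rows total (5 × 4). Row 8: index ⌊(8-1)/4⌋ = 1 into route → RT11; (8-1) mod 4 = 3 into the melted columns → 19h.
So row 8 is (RT11, 19h, 530); riders = 530.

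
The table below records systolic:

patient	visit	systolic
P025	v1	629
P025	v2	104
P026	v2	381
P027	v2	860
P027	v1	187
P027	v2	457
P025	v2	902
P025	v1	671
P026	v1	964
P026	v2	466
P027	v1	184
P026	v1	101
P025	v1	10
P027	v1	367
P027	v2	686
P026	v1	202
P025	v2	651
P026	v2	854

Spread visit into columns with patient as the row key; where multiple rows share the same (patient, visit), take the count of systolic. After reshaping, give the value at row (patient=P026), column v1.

3

Rows with patient=P026 and visit=v1: systolic values are 964, 101, 202.
3 rows match — count = 3.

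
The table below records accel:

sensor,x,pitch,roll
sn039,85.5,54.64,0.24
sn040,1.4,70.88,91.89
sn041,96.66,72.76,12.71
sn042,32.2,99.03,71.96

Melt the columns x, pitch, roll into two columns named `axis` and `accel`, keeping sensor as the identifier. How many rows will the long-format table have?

12

4 sensor values × 3 melted columns = 12 rows.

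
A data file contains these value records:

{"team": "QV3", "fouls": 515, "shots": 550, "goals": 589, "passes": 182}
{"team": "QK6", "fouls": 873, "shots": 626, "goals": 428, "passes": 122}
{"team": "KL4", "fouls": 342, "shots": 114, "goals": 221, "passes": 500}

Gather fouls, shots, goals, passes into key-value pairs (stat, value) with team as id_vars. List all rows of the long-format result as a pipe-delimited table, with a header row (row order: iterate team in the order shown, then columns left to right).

Each (team, column) pair becomes one row: 3 × 4 = 12 rows.
For example, (QV3, fouls) → value=515.

| team | stat | value |
| QV3 | fouls | 515 |
| QV3 | shots | 550 |
| QV3 | goals | 589 |
| QV3 | passes | 182 |
| QK6 | fouls | 873 |
| QK6 | shots | 626 |
| QK6 | goals | 428 |
| QK6 | passes | 122 |
| KL4 | fouls | 342 |
| KL4 | shots | 114 |
| KL4 | goals | 221 |
| KL4 | passes | 500 |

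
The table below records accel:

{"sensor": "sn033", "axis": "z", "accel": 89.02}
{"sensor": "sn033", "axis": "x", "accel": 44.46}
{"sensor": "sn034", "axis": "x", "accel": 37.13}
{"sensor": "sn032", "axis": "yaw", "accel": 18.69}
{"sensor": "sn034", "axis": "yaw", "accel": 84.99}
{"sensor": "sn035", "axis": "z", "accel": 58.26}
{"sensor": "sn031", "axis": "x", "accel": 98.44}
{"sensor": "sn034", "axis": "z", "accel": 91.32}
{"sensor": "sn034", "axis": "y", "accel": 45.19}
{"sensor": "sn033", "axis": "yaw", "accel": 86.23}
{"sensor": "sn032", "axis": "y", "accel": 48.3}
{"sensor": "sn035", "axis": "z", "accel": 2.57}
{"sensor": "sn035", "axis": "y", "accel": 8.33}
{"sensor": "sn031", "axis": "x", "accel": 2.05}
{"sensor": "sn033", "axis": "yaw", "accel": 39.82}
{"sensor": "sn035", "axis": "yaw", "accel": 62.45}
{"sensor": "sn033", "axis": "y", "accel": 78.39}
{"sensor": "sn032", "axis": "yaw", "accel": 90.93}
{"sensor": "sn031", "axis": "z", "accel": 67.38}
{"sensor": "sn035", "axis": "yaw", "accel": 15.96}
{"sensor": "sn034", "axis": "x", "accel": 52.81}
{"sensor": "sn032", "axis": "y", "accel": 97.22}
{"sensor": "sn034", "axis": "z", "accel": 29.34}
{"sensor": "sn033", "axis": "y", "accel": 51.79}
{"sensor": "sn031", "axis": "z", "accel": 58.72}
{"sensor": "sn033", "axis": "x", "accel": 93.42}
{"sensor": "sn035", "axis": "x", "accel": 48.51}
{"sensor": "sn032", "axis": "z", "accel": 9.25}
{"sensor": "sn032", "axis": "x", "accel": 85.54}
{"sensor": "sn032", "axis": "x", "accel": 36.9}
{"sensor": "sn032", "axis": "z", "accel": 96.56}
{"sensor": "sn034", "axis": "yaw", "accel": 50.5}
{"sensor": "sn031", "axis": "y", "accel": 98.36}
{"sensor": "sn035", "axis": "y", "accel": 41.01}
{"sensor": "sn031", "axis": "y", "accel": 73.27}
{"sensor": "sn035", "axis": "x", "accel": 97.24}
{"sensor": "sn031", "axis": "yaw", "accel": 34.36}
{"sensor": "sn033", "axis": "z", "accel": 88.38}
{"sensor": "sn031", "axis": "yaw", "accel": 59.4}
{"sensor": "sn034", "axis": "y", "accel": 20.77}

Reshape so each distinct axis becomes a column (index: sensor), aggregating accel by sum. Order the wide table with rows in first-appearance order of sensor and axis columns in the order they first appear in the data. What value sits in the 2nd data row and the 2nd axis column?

89.94

With rows in first-appearance order of sensor, row 2 is sensor=sn034. axis columns in first-appearance order: z, x, yaw, y; column 2 is x.
Long rows with sensor=sn034, axis=x: 37.13 + 52.81 = 89.94.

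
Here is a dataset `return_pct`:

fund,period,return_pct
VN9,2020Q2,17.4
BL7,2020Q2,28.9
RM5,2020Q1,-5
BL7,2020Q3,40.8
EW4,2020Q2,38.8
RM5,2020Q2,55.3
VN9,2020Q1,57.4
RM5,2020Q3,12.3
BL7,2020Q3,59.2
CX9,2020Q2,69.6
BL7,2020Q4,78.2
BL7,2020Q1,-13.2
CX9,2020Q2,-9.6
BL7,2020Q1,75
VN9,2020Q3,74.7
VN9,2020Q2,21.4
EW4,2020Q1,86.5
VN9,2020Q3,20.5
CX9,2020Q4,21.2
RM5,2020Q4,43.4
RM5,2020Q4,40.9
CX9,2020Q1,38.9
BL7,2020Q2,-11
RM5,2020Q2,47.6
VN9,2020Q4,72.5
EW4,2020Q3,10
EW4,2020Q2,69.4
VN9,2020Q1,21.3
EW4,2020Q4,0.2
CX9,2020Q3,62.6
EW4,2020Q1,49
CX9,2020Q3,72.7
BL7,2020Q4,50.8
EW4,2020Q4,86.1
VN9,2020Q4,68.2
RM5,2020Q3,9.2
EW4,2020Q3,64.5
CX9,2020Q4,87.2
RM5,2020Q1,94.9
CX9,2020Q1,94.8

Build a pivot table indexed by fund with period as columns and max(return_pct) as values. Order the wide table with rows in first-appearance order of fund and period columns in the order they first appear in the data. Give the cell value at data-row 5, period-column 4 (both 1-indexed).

With rows in first-appearance order of fund, row 5 is fund=CX9. period columns in first-appearance order: 2020Q2, 2020Q1, 2020Q3, 2020Q4; column 4 is 2020Q4.
Long rows with fund=CX9, period=2020Q4: max(21.2, 87.2) = 87.2.

87.2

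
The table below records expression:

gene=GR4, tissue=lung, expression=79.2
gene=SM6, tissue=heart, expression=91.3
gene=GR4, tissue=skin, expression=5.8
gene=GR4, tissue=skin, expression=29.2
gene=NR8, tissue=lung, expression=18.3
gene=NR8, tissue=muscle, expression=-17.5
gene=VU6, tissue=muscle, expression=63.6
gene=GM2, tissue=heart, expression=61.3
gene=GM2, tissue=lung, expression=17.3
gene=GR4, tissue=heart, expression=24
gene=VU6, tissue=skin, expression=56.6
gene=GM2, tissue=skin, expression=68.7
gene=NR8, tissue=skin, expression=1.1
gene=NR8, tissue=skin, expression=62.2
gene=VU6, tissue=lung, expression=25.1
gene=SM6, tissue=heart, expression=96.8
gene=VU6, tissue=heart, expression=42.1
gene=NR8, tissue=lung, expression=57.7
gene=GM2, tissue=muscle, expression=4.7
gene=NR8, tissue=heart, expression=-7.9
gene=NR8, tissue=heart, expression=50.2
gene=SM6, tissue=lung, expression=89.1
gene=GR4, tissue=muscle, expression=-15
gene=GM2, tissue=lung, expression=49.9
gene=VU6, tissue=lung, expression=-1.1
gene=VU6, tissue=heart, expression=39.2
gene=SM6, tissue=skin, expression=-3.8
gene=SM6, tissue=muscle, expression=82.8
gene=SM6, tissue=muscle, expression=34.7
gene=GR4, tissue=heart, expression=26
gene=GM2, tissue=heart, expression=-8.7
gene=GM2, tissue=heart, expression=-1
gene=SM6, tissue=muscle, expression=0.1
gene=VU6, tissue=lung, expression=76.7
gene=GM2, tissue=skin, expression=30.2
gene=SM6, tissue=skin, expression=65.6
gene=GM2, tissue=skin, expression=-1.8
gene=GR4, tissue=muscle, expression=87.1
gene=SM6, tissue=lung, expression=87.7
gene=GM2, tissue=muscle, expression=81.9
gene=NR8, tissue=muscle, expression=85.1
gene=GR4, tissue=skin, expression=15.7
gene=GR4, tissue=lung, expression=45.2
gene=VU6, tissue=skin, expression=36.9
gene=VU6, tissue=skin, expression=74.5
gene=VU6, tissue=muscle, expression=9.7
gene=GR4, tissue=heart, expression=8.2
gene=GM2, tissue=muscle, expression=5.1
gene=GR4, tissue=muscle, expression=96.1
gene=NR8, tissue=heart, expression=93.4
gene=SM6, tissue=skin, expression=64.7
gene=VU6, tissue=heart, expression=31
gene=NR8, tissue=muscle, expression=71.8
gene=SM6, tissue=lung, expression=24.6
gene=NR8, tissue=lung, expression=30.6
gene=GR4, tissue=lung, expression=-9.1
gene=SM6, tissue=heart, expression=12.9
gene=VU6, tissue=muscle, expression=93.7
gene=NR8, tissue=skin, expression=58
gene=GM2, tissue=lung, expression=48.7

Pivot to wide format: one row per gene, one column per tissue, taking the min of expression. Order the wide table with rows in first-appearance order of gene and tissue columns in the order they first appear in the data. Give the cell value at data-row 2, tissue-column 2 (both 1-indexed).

12.9

With rows in first-appearance order of gene, row 2 is gene=SM6. tissue columns in first-appearance order: lung, heart, skin, muscle; column 2 is heart.
Long rows with gene=SM6, tissue=heart: min(91.3, 96.8, 12.9) = 12.9.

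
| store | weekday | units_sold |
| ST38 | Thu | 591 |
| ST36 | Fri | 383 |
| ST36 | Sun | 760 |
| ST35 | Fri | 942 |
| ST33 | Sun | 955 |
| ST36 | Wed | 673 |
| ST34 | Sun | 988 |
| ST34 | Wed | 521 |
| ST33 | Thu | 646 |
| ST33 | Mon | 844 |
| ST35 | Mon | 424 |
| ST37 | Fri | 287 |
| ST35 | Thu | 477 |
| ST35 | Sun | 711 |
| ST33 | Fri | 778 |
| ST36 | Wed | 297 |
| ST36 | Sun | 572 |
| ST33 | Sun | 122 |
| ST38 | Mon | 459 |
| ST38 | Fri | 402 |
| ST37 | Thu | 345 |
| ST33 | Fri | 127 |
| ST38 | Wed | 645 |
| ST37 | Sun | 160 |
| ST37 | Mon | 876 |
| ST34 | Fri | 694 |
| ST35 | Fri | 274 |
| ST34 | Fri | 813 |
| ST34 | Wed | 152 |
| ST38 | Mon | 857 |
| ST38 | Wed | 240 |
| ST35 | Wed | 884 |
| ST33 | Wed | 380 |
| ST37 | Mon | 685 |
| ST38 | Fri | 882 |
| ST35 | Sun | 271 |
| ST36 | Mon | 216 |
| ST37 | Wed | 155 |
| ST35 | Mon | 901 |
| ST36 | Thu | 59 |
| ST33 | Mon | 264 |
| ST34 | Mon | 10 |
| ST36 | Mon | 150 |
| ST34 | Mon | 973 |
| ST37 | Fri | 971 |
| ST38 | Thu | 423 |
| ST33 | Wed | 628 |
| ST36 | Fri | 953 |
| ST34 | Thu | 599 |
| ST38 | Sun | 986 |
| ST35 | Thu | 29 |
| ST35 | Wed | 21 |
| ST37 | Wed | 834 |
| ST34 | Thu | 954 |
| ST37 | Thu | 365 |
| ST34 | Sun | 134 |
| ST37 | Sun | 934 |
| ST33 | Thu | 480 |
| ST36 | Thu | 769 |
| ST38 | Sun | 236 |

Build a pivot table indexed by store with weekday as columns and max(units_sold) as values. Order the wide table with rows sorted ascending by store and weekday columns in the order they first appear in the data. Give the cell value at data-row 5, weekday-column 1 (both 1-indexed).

With rows sorted ascending by store, row 5 is store=ST37. weekday columns in first-appearance order: Thu, Fri, Sun, Wed, Mon; column 1 is Thu.
Long rows with store=ST37, weekday=Thu: max(345, 365) = 365.

365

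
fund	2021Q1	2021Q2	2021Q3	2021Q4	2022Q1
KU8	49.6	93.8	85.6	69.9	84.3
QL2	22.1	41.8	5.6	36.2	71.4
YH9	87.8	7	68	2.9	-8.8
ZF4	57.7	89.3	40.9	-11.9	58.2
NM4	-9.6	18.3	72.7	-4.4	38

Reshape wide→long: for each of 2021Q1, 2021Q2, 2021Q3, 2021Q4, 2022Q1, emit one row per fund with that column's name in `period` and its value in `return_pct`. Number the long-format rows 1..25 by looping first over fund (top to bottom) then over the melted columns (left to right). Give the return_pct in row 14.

25 rows total (5 × 5). Row 14: index ⌊(14-1)/5⌋ = 2 into fund → YH9; (14-1) mod 5 = 3 into the melted columns → 2021Q4.
So row 14 is (YH9, 2021Q4, 2.9); return_pct = 2.9.

2.9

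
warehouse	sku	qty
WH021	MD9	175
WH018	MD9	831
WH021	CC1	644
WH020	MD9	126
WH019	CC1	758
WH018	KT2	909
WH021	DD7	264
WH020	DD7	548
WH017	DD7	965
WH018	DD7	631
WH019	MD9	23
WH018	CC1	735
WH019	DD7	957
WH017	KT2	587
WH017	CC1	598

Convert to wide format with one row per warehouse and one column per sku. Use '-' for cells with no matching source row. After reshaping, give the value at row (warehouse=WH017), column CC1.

598

The long row with warehouse=WH017, sku=CC1 has qty=598.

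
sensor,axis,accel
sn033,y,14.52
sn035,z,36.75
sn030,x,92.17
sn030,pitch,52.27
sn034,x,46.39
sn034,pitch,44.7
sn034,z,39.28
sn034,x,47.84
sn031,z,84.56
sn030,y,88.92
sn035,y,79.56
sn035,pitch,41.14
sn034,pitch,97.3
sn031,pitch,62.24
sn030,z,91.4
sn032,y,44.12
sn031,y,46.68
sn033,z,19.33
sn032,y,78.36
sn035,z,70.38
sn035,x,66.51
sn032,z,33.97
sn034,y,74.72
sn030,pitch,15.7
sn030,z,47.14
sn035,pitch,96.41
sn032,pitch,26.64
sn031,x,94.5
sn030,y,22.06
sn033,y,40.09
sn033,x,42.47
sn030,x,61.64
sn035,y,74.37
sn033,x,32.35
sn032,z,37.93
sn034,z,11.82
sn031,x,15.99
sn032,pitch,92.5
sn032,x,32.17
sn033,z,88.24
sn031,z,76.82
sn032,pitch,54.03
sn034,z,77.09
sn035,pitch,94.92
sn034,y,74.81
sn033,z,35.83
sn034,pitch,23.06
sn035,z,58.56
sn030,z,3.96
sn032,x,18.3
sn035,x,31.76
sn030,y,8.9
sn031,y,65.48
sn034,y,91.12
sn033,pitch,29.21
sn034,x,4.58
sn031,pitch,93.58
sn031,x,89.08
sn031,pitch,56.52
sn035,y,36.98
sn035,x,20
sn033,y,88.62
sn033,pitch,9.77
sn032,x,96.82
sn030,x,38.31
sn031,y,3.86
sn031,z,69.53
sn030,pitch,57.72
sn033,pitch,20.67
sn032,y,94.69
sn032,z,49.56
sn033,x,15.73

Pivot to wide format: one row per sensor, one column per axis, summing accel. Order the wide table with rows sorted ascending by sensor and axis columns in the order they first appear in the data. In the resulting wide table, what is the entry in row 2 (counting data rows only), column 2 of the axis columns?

230.91

With rows sorted ascending by sensor, row 2 is sensor=sn031. axis columns in first-appearance order: y, z, x, pitch; column 2 is z.
Long rows with sensor=sn031, axis=z: 84.56 + 76.82 + 69.53 = 230.91.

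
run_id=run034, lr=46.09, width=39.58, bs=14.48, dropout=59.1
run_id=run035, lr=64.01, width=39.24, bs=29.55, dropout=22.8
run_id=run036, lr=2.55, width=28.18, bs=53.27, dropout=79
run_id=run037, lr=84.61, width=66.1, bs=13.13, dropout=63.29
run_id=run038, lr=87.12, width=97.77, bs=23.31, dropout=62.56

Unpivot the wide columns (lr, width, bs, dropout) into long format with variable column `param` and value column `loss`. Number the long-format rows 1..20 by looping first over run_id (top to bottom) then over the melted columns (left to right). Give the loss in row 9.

20 rows total (5 × 4). Row 9: index ⌊(9-1)/4⌋ = 2 into run_id → run036; (9-1) mod 4 = 0 into the melted columns → lr.
So row 9 is (run036, lr, 2.55); loss = 2.55.

2.55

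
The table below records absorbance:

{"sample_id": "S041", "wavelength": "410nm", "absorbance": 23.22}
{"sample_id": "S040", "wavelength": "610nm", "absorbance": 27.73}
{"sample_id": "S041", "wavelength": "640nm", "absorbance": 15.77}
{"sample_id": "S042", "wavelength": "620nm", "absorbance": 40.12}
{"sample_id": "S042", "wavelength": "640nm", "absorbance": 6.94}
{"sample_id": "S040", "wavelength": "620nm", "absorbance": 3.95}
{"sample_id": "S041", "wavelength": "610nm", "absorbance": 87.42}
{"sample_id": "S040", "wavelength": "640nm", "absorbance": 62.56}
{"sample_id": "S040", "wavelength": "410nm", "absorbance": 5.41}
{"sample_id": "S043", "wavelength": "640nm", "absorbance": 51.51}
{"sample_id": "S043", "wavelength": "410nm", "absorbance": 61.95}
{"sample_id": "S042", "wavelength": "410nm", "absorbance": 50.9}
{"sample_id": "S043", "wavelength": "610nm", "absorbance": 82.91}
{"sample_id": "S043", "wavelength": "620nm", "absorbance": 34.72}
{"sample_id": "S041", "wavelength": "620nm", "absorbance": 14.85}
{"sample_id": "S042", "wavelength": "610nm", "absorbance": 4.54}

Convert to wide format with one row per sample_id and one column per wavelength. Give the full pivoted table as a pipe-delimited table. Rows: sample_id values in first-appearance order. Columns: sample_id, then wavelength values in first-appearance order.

| sample_id | 410nm | 610nm | 640nm | 620nm |
| S041 | 23.22 | 87.42 | 15.77 | 14.85 |
| S040 | 5.41 | 27.73 | 62.56 | 3.95 |
| S042 | 50.9 | 4.54 | 6.94 | 40.12 |
| S043 | 61.95 | 82.91 | 51.51 | 34.72 |

Columns: sample_id plus the 4 distinct wavelength values (410nm, 610nm, 640nm, 620nm).
For example, row S041 column 410nm takes absorbance=23.22 from the long row (S041, 410nm).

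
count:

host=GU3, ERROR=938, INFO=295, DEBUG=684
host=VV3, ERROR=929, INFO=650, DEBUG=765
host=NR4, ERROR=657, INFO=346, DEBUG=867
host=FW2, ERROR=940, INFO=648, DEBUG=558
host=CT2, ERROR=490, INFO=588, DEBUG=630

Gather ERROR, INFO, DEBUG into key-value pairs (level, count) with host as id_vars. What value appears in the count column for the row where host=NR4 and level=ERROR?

Unpivoting turns each (host, wide-column) pair into one long row.
The wide cell at row NR4, column ERROR holds 657, so the long row (NR4, ERROR) has count=657.

657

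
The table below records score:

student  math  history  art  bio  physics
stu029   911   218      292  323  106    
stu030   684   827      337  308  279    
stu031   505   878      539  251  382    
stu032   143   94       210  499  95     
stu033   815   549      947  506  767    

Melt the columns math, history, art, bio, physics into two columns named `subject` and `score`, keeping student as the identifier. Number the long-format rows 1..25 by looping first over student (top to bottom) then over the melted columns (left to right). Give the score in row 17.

94

25 rows total (5 × 5). Row 17: index ⌊(17-1)/5⌋ = 3 into student → stu032; (17-1) mod 5 = 1 into the melted columns → history.
So row 17 is (stu032, history, 94); score = 94.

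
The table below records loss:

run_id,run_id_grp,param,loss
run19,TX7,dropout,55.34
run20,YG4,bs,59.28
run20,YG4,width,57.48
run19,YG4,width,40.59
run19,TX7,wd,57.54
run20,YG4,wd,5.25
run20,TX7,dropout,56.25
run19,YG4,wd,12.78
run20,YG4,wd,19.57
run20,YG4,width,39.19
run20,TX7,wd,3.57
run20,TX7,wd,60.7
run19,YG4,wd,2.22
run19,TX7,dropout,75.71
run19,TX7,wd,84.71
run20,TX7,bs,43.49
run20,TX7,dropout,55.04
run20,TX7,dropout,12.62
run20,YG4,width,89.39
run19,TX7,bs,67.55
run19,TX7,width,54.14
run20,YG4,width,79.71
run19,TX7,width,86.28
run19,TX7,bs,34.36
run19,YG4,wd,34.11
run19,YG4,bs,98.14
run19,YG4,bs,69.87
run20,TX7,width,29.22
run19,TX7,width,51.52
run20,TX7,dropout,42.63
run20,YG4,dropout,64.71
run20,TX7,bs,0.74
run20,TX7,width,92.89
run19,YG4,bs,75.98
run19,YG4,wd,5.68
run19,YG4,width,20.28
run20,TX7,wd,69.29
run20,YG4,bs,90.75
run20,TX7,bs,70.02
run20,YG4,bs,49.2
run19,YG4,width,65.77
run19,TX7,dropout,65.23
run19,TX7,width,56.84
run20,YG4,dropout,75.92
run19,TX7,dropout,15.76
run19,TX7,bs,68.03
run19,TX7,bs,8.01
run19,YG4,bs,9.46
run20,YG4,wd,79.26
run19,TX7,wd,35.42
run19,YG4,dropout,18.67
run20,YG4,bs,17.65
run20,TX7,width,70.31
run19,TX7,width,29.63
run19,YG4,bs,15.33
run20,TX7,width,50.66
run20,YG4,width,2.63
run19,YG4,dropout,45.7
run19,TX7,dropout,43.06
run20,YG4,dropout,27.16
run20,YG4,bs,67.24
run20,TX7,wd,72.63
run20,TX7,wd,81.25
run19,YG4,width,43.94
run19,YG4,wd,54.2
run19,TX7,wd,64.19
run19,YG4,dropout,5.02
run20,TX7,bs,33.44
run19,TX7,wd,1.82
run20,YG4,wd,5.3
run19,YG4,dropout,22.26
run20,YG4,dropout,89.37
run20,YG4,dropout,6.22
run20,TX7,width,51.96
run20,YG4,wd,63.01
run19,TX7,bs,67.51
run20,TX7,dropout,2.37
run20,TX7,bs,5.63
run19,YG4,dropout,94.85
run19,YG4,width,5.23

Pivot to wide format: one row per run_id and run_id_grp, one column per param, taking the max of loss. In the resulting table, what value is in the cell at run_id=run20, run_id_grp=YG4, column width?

Rows with run_id=run20, run_id_grp=YG4 and param=width: loss values are 57.48, 39.19, 89.39, 79.71, 2.63.
max(57.48, 39.19, 89.39, 79.71, 2.63) = 89.39.

89.39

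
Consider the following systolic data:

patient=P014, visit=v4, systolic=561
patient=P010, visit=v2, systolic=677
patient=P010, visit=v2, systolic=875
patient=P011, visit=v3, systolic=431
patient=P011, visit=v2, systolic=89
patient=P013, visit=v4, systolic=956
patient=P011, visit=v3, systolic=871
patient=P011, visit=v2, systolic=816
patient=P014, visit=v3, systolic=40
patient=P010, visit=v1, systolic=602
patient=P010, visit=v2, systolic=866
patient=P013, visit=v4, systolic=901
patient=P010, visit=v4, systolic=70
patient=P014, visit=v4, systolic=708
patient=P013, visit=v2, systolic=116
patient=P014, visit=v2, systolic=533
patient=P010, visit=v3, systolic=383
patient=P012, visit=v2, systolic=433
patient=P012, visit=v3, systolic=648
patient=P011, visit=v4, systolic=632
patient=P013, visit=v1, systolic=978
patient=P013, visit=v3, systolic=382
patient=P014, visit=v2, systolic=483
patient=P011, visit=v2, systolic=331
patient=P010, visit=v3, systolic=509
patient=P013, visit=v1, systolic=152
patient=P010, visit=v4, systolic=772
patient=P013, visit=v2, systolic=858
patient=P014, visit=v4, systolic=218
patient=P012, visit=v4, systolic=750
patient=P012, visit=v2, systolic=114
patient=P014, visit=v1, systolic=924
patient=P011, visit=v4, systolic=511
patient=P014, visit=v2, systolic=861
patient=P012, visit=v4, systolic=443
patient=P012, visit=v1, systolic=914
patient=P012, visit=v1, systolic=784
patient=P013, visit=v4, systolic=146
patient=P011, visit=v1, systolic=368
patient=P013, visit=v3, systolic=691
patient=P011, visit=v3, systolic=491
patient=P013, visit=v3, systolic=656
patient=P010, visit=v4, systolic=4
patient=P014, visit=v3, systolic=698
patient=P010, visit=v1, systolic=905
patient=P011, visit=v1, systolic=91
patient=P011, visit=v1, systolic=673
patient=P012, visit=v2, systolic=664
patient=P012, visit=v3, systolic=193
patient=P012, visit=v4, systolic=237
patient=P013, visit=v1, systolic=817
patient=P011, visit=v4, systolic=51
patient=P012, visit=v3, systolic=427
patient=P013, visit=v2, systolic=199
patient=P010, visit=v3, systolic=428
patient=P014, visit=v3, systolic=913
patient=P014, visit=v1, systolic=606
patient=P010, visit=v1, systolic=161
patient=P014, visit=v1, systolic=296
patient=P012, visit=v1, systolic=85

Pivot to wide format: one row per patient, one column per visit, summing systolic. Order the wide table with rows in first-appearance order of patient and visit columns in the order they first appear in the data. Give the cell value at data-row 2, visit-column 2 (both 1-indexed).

With rows in first-appearance order of patient, row 2 is patient=P010. visit columns in first-appearance order: v4, v2, v3, v1; column 2 is v2.
Long rows with patient=P010, visit=v2: 677 + 875 + 866 = 2418.

2418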